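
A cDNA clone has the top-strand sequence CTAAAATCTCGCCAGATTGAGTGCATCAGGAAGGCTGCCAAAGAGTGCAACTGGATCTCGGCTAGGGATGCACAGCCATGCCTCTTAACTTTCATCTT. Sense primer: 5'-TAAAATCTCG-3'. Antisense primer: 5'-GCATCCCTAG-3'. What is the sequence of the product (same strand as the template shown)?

5'-TAAAATCTCGCCAGATTGAGTGCATCAGGAAGGCTGCCAAAGAGTGCAACTGGATCTCGGCTAGGGATGC-3'

Scanning the template, TAAAATCTCG occurs at positions 2–11; this primer anneals to the bottom strand there with its 3' end pointing downstream.
Reverse complement of the reverse primer: CTAGGGATGC. This occurs on the top strand at positions 62–71.
The product is the template from position 2 through 71 (70 bp).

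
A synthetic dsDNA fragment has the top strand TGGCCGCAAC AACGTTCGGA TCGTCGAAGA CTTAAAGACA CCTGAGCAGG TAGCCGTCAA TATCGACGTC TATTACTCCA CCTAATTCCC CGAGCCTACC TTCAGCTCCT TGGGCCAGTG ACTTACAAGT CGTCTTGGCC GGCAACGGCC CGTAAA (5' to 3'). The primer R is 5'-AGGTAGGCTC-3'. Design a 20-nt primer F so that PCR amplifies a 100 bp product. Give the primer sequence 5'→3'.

The reverse primer's reverse complement GAGCCTACCT matches the template at positions 92–101, so the product ends at position 101.
A 100 bp product then starts at position 101 − 100 + 1 = 2.
The forward primer is identical to the top strand there: GGCCGCAACAACGTTCGGAT.

5'-GGCCGCAACAACGTTCGGAT-3'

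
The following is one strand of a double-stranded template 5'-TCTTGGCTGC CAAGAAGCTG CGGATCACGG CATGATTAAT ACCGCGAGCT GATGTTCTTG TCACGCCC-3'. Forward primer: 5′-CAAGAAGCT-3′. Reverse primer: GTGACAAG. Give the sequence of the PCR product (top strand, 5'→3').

Scanning the template, CAAGAAGCT occurs at positions 11–19; this primer anneals to the bottom strand there with its 3' end pointing downstream.
The reverse primer's reverse complement is CTTGTCAC, which matches the template at positions 57–64.
The product is the template from position 11 through 64 (54 bp).

5'-CAAGAAGCTGCGGATCACGGCATGATTAATACCGCGAGCTGATGTTCTTGTCAC-3'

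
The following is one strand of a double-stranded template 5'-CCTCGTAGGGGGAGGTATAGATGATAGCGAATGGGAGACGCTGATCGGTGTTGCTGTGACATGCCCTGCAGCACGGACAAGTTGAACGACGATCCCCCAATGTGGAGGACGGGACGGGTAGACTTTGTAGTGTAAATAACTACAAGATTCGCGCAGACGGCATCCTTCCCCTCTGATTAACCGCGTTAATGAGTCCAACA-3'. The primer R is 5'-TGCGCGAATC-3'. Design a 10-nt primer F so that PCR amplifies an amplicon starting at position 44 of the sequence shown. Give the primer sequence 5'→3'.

5'-ATCGGTGTTG-3'

The reverse primer's reverse complement GATTCGCGCA matches the template at positions 146–155; the product starts at position 44.
The forward primer is identical to the top strand over positions 44–53: ATCGGTGTTG.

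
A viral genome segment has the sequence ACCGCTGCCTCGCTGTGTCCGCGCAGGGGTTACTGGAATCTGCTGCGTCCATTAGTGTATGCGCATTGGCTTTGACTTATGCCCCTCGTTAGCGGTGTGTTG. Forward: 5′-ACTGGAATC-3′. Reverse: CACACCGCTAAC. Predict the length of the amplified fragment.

68 bp

The forward primer matches the template at positions 32–40.
Reverse complement of the reverse primer: GTTAGCGGTGTG. This occurs on the top strand at positions 88–99.
The product runs from position 32 to position 99, so its length is 99 − 32 + 1 = 68 bp.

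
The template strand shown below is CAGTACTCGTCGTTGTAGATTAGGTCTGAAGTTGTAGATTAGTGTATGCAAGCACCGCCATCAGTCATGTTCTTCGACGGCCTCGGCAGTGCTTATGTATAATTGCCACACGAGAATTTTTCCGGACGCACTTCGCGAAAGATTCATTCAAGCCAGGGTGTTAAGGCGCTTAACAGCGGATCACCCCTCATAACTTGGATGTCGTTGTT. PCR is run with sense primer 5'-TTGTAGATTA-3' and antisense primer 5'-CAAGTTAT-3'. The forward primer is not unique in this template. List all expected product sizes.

185 bp, 166 bp

The forward primer TTGTAGATTA matches the top strand at positions 13–22, 32–41.
The reverse primer's reverse complement is ATAACTTG, matching at positions 190–197.
Each forward site pairs with the reverse site to give a product ending at position 197: sizes 185, 166 bp.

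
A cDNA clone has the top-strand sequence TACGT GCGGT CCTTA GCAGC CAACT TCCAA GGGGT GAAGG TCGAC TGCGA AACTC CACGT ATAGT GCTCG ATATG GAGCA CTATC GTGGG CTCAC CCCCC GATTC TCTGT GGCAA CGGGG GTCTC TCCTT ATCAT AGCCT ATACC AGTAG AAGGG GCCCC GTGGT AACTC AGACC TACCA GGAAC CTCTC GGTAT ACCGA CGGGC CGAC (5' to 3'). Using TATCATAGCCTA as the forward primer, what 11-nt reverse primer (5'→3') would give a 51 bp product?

5'-TGGTAGGTCTG-3'

The forward primer binds at positions 130–141, so a 51 bp product ends at position 130 + 51 − 1 = 180.
The reverse primer anneals to the top strand over positions 170–180, i.e. to CAGACCTACCA.
Its sequence written 5'→3' is the reverse complement: TGGTAGGTCTG.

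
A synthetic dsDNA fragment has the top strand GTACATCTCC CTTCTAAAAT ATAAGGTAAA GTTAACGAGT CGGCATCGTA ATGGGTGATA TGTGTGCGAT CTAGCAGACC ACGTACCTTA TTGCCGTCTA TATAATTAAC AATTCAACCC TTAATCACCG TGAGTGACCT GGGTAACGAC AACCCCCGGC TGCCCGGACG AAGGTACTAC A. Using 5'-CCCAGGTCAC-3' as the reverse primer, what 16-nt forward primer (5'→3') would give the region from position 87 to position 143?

5'-CTTATTGCCGTCTATA-3'

The reverse primer's reverse complement GTGACCTGGG matches the template at positions 134–143; the product starts at position 87.
The forward primer is identical to the top strand over positions 87–102: CTTATTGCCGTCTATA.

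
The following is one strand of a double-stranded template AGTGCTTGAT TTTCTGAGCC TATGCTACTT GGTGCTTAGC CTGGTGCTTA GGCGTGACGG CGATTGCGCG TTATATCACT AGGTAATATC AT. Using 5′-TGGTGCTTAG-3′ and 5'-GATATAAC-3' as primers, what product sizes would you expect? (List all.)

The forward primer TGGTGCTTAG matches the top strand at positions 30–39, 42–51.
The reverse primer's reverse complement is GTTATATC, matching at positions 70–77.
Each forward site pairs with the reverse site to give a product ending at position 77: sizes 48, 36 bp.

48 bp, 36 bp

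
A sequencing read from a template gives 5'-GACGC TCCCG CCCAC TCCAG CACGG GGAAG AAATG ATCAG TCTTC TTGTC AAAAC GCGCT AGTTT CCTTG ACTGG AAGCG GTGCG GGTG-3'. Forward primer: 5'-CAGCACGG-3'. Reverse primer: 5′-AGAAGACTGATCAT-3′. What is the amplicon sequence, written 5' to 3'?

Scanning the template, CAGCACGG occurs at positions 18–25; this primer anneals to the bottom strand there with its 3' end pointing downstream.
Taking the reverse complement of AGAAGACTGATCAT gives ATGATCAGTCTTCT, found at positions 33–46 on the template; the primer anneals here to the top strand with its 3' end pointing upstream.
The product is the template from position 18 through 46 (29 bp).

5'-CAGCACGGGGAAGAAATGATCAGTCTTCT-3'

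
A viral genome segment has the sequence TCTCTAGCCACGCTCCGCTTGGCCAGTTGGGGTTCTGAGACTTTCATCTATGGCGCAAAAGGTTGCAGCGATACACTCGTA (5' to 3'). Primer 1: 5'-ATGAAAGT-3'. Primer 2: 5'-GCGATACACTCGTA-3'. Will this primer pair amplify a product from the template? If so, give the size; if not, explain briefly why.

Primer 1 (ATGAAAGT) has reverse complement ACTTTCAT, which matches the top strand at positions 40–47; primer 1 anneals to the top strand there with its 3' end pointing upstream toward position 40.
Primer 2 (GCGATACACTCGTA) matches the top strand directly at positions 68–81; it anneals to the bottom strand with its 3' end pointing downstream toward position 81.
The 3' ends diverge (primer 1 extends toward position 1, primer 2 toward position 81), so the primers never converge on a shared product.

No product — the primers' 3' ends point away from each other.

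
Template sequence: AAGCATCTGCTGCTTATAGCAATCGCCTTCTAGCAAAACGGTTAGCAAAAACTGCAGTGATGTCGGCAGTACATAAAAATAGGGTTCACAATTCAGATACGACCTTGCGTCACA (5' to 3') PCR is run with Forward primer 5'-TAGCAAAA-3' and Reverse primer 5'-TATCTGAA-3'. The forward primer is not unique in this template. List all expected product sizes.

69 bp, 57 bp

The forward primer TAGCAAAA matches the top strand at positions 31–38, 43–50.
The reverse primer's reverse complement is TTCAGATA, matching at positions 92–99.
Each forward site pairs with the reverse site to give a product ending at position 99: sizes 69, 57 bp.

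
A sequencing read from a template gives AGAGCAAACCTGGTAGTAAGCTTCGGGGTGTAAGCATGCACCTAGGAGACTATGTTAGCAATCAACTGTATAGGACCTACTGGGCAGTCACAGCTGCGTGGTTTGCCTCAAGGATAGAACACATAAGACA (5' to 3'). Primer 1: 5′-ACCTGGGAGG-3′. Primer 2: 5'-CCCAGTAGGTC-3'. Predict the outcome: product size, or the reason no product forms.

Primer 1 (ACCTGGGAGG) does not match the top strand, and its reverse complement CCTCCCAGGT does not match either.
With no annealing site for primer 1, no amplification occurs.

No product — primer 1 has no binding site in the template.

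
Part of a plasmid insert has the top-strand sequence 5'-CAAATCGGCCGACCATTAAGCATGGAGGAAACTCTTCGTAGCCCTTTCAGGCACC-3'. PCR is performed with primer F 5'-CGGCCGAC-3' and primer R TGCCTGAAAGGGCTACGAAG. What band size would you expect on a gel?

48 bp

Scanning the template, CGGCCGAC occurs at positions 6–13; this primer anneals to the bottom strand there with its 3' end pointing downstream.
Reverse complement of the reverse primer: CTTCGTAGCCCTTTCAGGCA. This occurs on the top strand at positions 34–53.
Amplicon spans positions 6–53: 48 bp.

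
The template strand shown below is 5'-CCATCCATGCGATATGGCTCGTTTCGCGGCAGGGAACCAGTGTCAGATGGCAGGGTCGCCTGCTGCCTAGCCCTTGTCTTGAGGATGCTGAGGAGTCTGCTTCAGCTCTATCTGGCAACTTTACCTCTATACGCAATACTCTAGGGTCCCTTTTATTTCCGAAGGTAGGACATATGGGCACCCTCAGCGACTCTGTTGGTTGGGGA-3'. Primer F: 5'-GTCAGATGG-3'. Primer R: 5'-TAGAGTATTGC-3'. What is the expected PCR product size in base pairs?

Scanning the template, GTCAGATGG occurs at positions 42–50; this primer anneals to the bottom strand there with its 3' end pointing downstream.
Taking the reverse complement of TAGAGTATTGC gives GCAATACTCTA, found at positions 133–143 on the template; the primer anneals here to the top strand with its 3' end pointing upstream.
The product runs from position 42 to position 143, so its length is 143 − 42 + 1 = 102 bp.

102 bp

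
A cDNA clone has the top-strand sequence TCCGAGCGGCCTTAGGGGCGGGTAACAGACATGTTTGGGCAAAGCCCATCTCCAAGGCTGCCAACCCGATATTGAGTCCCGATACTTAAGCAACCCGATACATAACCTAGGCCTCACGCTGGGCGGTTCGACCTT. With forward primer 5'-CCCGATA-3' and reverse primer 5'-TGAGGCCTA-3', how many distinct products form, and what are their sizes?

The forward primer CCCGATA matches the top strand at positions 65–71, 78–84, 94–100.
The reverse primer's reverse complement is TAGGCCTCA, matching at positions 108–116.
Each forward site pairs with the reverse site to give a product ending at position 116: sizes 52, 39, 23 bp.

Three products: 52 bp, 39 bp, 23 bp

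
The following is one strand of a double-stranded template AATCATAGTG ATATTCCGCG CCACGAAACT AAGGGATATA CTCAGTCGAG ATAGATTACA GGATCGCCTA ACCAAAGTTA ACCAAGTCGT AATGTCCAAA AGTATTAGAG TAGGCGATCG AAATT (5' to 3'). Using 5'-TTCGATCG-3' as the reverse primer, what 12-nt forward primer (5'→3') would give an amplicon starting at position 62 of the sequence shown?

5'-GATCGCCTAACC-3'

The reverse primer's reverse complement CGATCGAA matches the template at positions 115–122; the product starts at position 62.
The forward primer is identical to the top strand over positions 62–73: GATCGCCTAACC.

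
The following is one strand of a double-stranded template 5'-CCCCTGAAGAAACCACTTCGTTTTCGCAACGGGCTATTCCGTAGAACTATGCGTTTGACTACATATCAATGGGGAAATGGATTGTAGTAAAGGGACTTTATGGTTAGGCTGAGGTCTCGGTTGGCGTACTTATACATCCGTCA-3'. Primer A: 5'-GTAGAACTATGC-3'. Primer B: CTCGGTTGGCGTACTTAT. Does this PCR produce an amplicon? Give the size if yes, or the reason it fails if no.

Primer A (GTAGAACTATGC) matches the top strand at positions 41–52 (3' end points downstream).
Primer B (CTCGGTTGGCGTACTTAT) also matches the top strand directly, at positions 116–133 — its reverse complement ATAAGTACGCCAACCGAG is not present.
Both primers anneal to the bottom strand with 3' ends pointing the same way, so neither can prime synthesis back toward the other.

No product — both primers anneal to the same strand and extend in the same direction.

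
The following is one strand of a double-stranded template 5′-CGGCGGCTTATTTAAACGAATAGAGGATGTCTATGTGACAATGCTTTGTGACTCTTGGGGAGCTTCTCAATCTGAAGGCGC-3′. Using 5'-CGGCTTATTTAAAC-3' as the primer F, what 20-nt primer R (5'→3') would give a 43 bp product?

5'-AAGCATTGTCACATAGACAT-3'

The forward primer binds at positions 4–17, so a 43 bp product ends at position 4 + 43 − 1 = 46.
The reverse primer anneals to the top strand over positions 27–46, i.e. to ATGTCTATGTGACAATGCTT.
Its sequence written 5'→3' is the reverse complement: AAGCATTGTCACATAGACAT.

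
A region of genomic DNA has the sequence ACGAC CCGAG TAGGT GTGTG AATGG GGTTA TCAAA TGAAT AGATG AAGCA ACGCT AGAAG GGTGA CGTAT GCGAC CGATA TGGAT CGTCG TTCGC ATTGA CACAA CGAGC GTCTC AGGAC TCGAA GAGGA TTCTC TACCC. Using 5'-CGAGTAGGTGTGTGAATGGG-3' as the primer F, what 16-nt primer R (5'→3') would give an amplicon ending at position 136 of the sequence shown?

The forward primer binds at positions 7–26; the product's 3' end on the top strand is position 136.
The reverse primer anneals to the top strand over positions 121–136, i.e. to TCGAAGAGGATTCTCT.
Its sequence written 5'→3' is the reverse complement: AGAGAATCCTCTTCGA.

5'-AGAGAATCCTCTTCGA-3'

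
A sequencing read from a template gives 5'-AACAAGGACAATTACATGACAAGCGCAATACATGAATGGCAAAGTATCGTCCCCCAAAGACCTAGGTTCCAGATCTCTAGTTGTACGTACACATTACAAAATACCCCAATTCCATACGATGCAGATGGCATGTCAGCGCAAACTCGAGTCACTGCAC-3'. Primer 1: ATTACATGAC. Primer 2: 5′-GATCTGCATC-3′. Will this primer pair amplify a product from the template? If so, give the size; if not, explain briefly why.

Primer 2 (GATCTGCATC) does not match the top strand, and its reverse complement GATGCAGATC does not match either.
With no annealing site for primer 2, no amplification occurs.

No product — primer 2 has no binding site in the template.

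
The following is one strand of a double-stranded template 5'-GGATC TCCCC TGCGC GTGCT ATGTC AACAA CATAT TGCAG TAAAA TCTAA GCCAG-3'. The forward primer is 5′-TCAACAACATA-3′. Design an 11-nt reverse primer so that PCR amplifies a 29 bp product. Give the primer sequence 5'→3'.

The forward primer binds at positions 24–34, so a 29 bp product ends at position 24 + 29 − 1 = 52.
The reverse primer anneals to the top strand over positions 42–52, i.e. to AAAATCTAAGC.
Its sequence written 5'→3' is the reverse complement: GCTTAGATTTT.

5'-GCTTAGATTTT-3'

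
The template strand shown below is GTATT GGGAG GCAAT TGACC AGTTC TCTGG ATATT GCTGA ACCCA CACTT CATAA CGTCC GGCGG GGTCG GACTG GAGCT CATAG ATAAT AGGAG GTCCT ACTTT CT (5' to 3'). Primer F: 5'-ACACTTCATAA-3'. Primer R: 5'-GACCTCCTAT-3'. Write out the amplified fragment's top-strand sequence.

Scanning the template, ACACTTCATAA occurs at positions 45–55; this primer anneals to the bottom strand there with its 3' end pointing downstream.
Taking the reverse complement of GACCTCCTAT gives ATAGGAGGTC, found at positions 89–98 on the template; the primer anneals here to the top strand with its 3' end pointing upstream.
The product is the template from position 45 through 98 (54 bp).

5'-ACACTTCATAACGTCCGGCGGGGTCGGACTGGAGCTCATAGATAATAGGAGGTC-3'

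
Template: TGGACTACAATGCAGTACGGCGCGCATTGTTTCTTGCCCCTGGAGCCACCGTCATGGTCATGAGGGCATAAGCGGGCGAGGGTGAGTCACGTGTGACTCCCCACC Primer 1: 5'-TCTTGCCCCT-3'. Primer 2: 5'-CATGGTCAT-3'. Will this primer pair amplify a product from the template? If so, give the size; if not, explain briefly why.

No product — both primers anneal to the same strand and extend in the same direction.

Primer 1 (TCTTGCCCCT) matches the top strand at positions 32–41 (3' end points downstream).
Primer 2 (CATGGTCAT) also matches the top strand directly, at positions 53–61 — its reverse complement ATGACCATG is not present.
Both primers anneal to the bottom strand with 3' ends pointing the same way, so neither can prime synthesis back toward the other.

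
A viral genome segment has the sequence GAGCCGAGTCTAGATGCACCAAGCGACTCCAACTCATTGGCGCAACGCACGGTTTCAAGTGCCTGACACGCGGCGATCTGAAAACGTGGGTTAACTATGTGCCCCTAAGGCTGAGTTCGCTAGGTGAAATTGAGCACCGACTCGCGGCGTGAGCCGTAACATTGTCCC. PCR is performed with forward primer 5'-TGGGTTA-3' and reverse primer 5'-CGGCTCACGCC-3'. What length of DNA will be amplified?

70 bp

Forward primer TGGGTTA is found on the top strand at positions 87–93.
Reverse complement of the reverse primer: GGCGTGAGCCG. This occurs on the top strand at positions 146–156.
The product runs from position 87 to position 156, so its length is 156 − 87 + 1 = 70 bp.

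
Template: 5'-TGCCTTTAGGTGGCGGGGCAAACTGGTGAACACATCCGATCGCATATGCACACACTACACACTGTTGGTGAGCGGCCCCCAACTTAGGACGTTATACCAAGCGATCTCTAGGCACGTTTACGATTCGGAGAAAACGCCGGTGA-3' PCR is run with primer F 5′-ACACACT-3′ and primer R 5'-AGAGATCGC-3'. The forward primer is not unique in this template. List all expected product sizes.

60 bp, 53 bp

The forward primer ACACACT matches the top strand at positions 50–56, 57–63.
The reverse primer's reverse complement is GCGATCTCT, matching at positions 101–109.
Each forward site pairs with the reverse site to give a product ending at position 109: sizes 60, 53 bp.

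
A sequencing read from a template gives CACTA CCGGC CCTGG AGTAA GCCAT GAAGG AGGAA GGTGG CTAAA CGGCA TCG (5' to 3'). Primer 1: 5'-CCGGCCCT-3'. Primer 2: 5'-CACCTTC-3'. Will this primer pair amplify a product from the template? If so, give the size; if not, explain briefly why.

Yes — a 34 bp product.

Primer 1 (CCGGCCCT) matches the top strand at positions 6–13; it acts as a forward primer.
Primer 2's reverse complement is GAAGGTG, matching the top strand at positions 33–39; it acts as a reverse primer.
The 3' ends face each other across positions 6–39, giving a 34 bp product.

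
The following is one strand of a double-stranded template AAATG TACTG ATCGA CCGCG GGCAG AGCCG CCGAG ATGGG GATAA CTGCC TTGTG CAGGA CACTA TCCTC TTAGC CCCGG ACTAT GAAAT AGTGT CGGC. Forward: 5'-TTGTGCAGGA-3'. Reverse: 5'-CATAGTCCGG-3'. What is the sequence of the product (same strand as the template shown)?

5'-TTGTGCAGGACACTATCCTCTTAGCCCCGGACTATG-3'

Scanning the template, TTGTGCAGGA occurs at positions 51–60; this primer anneals to the bottom strand there with its 3' end pointing downstream.
Reverse complement of the reverse primer: CCGGACTATG. This occurs on the top strand at positions 77–86.
The product is the template from position 51 through 86 (36 bp).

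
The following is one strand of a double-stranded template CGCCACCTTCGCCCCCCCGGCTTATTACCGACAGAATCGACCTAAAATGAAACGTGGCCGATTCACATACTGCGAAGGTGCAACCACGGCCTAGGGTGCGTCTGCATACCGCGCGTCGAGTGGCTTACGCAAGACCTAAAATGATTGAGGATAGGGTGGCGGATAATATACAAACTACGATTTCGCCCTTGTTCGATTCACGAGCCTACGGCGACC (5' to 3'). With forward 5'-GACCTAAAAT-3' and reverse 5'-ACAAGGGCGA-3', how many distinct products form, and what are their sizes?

Two products: 154 bp, 60 bp

The forward primer GACCTAAAAT matches the top strand at positions 39–48, 133–142.
The reverse primer's reverse complement is TCGCCCTTGT, matching at positions 183–192.
Each forward site pairs with the reverse site to give a product ending at position 192: sizes 154, 60 bp.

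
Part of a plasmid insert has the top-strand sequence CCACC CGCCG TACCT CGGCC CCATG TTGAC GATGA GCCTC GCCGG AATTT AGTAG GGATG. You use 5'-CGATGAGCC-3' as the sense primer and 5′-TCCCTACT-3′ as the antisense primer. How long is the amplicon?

The forward primer matches the template at positions 30–38.
The reverse primer's reverse complement is AGTAGGGA, which matches the template at positions 51–58.
Amplicon spans positions 30–58: 29 bp.

29 bp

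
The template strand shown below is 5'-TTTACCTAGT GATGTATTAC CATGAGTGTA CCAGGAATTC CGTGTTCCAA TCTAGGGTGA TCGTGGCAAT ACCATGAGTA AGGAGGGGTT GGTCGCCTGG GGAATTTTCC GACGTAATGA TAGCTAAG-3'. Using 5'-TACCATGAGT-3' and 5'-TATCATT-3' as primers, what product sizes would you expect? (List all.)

The forward primer TACCATGAGT matches the top strand at positions 18–27, 70–79.
The reverse primer's reverse complement is AATGATA, matching at positions 116–122.
Each forward site pairs with the reverse site to give a product ending at position 122: sizes 105, 53 bp.

105 bp, 53 bp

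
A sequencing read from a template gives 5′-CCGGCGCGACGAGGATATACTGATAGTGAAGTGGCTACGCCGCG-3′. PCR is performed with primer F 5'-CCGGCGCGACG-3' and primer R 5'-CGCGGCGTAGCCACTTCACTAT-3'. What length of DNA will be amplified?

The forward primer matches the template at positions 1–11.
Reverse complement of the reverse primer: ATAGTGAAGTGGCTACGCCGCG. This occurs on the top strand at positions 23–44.
Product length = (reverse-primer end) − (forward-primer start) + 1 = 44 − 1 + 1 = 44 bp.

44 bp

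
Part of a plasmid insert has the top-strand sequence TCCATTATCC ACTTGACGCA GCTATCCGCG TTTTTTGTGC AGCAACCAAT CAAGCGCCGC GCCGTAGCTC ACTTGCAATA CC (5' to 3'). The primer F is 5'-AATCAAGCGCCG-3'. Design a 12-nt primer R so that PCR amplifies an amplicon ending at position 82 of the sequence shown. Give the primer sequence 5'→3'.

The forward primer binds at positions 48–59; the product's 3' end on the top strand is position 82.
The reverse primer anneals to the top strand over positions 71–82, i.e. to ACTTGCAATACC.
Its sequence written 5'→3' is the reverse complement: GGTATTGCAAGT.

5'-GGTATTGCAAGT-3'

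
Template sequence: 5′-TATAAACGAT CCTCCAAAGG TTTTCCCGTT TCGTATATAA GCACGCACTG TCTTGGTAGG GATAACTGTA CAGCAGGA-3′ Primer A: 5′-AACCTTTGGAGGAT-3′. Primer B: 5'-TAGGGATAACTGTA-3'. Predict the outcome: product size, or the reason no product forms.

No product — the primers' 3' ends point away from each other.

Primer A (AACCTTTGGAGGAT) has reverse complement ATCCTCCAAAGGTT, which matches the top strand at positions 9–22; primer A anneals to the top strand there with its 3' end pointing upstream toward position 9.
Primer B (TAGGGATAACTGTA) matches the top strand directly at positions 57–70; it anneals to the bottom strand with its 3' end pointing downstream toward position 70.
The 3' ends diverge (primer A extends toward position 1, primer B toward position 78), so the primers never converge on a shared product.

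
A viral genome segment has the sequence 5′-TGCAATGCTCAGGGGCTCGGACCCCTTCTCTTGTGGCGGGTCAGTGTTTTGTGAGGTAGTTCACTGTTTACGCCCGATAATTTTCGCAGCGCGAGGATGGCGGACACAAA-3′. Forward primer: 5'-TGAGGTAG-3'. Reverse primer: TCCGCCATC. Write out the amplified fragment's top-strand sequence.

5'-TGAGGTAGTTCACTGTTTACGCCCGATAATTTTCGCAGCGCGAGGATGGCGGA-3'

The forward primer matches the template at positions 52–59.
Taking the reverse complement of TCCGCCATC gives GATGGCGGA, found at positions 96–104 on the template; the primer anneals here to the top strand with its 3' end pointing upstream.
The product is the template from position 52 through 104 (53 bp).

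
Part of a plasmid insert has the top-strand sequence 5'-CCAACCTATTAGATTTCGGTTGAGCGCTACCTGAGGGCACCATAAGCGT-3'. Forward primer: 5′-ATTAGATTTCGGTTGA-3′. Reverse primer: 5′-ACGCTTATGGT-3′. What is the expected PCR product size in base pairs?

The forward primer matches the template at positions 8–23.
The reverse primer's reverse complement is ACCATAAGCGT, which matches the template at positions 39–49.
Product length = (reverse-primer end) − (forward-primer start) + 1 = 49 − 8 + 1 = 42 bp.

42 bp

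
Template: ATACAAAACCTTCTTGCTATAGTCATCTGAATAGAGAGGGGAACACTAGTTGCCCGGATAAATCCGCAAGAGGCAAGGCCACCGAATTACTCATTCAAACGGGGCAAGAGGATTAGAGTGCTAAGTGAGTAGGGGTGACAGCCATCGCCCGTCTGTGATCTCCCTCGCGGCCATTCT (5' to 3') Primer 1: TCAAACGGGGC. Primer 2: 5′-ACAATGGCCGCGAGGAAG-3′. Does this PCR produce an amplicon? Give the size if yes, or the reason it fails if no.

Primer 2 (ACAATGGCCGCGAGGAAG) does not match the top strand, and its reverse complement CTTCCTCGCGGCCATTGT does not match either.
With no annealing site for primer 2, no amplification occurs.

No product — primer 2 has no binding site in the template.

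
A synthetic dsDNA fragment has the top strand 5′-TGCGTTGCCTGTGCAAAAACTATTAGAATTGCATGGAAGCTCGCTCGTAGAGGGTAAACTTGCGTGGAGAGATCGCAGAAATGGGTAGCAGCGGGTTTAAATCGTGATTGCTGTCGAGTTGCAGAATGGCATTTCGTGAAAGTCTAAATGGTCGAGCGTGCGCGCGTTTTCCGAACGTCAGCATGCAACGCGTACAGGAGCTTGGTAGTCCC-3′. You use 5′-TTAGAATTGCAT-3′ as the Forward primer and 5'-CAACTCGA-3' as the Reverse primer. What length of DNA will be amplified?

The forward primer matches the template at positions 23–34.
The reverse primer's reverse complement is TCGAGTTG, which matches the template at positions 114–121.
The product runs from position 23 to position 121, so its length is 121 − 23 + 1 = 99 bp.

99 bp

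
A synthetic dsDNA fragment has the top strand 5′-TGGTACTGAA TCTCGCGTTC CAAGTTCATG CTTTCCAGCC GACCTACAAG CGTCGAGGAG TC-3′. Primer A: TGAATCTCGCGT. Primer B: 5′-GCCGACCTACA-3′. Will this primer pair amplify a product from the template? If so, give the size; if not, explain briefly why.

Primer A (TGAATCTCGCGT) matches the top strand at positions 7–18 (3' end points downstream).
Primer B (GCCGACCTACA) also matches the top strand directly, at positions 38–48 — its reverse complement TGTAGGTCGGC is not present.
Both primers anneal to the bottom strand with 3' ends pointing the same way, so neither can prime synthesis back toward the other.

No product — both primers anneal to the same strand and extend in the same direction.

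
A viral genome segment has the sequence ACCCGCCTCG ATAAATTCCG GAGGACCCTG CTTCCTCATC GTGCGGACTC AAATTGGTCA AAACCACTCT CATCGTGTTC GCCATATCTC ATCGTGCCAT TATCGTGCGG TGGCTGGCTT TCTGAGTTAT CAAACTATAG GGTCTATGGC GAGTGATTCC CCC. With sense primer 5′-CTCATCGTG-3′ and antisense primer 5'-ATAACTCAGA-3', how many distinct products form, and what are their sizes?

Three products: 96 bp, 62 bp, 43 bp

The forward primer CTCATCGTG matches the top strand at positions 35–43, 69–77, 88–96.
The reverse primer's reverse complement is TCTGAGTTAT, matching at positions 121–130.
Each forward site pairs with the reverse site to give a product ending at position 130: sizes 96, 62, 43 bp.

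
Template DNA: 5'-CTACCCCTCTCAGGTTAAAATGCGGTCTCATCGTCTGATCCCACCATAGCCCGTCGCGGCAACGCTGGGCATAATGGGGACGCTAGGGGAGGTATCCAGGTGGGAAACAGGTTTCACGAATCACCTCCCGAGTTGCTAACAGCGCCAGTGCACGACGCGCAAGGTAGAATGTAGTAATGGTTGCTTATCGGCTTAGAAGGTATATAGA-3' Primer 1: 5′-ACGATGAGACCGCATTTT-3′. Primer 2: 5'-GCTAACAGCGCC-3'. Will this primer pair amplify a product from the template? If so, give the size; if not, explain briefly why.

No product — the primers' 3' ends point away from each other.

Primer 1 (ACGATGAGACCGCATTTT) has reverse complement AAAATGCGGTCTCATCGT, which matches the top strand at positions 17–34; primer 1 anneals to the top strand there with its 3' end pointing upstream toward position 17.
Primer 2 (GCTAACAGCGCC) matches the top strand directly at positions 135–146; it anneals to the bottom strand with its 3' end pointing downstream toward position 146.
The 3' ends diverge (primer 1 extends toward position 1, primer 2 toward position 208), so the primers never converge on a shared product.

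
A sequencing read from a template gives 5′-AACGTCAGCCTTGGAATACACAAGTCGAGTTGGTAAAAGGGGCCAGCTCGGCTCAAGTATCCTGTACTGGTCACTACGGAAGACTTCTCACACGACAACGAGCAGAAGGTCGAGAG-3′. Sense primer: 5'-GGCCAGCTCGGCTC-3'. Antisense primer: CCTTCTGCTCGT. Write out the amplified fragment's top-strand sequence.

5'-GGCCAGCTCGGCTCAAGTATCCTGTACTGGTCACTACGGAAGACTTCTCACACGACAACGAGCAGAAGG-3'

Scanning the template, GGCCAGCTCGGCTC occurs at positions 41–54; this primer anneals to the bottom strand there with its 3' end pointing downstream.
The reverse primer's reverse complement is ACGAGCAGAAGG, which matches the template at positions 98–109.
The product is the template from position 41 through 109 (69 bp).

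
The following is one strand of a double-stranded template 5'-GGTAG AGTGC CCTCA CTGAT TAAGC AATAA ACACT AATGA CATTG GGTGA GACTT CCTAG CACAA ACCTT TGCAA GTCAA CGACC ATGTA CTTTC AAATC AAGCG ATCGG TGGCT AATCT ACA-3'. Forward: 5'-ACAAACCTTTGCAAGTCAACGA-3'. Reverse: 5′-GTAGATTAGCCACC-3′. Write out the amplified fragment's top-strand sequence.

The forward primer matches the template at positions 62–83.
The reverse primer's reverse complement is GGTGGCTAATCTAC, which matches the template at positions 109–122.
The product is the template from position 62 through 122 (61 bp).

5'-ACAAACCTTTGCAAGTCAACGACCATGTACTTTCAAATCAAGCGATCGGTGGCTAATCTAC-3'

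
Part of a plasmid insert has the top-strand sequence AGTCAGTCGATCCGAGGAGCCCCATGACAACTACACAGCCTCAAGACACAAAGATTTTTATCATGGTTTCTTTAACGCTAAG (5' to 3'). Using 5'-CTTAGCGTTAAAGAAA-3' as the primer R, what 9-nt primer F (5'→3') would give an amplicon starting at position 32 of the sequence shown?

5'-TACACAGCC-3'

The reverse primer's reverse complement TTTCTTTAACGCTAAG matches the template at positions 67–82; the product starts at position 32.
The forward primer is identical to the top strand over positions 32–40: TACACAGCC.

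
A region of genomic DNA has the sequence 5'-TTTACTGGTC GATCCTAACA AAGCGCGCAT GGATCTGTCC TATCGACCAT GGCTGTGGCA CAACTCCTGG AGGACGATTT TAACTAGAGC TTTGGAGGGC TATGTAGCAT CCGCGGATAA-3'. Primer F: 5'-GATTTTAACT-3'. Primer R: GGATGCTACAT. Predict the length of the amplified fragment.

Forward primer GATTTTAACT is found on the top strand at positions 76–85.
Reverse complement of the reverse primer: ATGTAGCATCC. This occurs on the top strand at positions 102–112.
The product runs from position 76 to position 112, so its length is 112 − 76 + 1 = 37 bp.

37 bp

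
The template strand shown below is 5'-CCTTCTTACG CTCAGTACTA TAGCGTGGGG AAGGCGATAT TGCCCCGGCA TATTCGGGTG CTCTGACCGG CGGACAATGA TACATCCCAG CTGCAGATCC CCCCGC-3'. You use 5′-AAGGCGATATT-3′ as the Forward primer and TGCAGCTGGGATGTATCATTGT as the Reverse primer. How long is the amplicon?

65 bp

Forward primer AAGGCGATATT is found on the top strand at positions 31–41.
Taking the reverse complement of TGCAGCTGGGATGTATCATTGT gives ACAATGATACATCCCAGCTGCA, found at positions 74–95 on the template; the primer anneals here to the top strand with its 3' end pointing upstream.
Amplicon spans positions 31–95: 65 bp.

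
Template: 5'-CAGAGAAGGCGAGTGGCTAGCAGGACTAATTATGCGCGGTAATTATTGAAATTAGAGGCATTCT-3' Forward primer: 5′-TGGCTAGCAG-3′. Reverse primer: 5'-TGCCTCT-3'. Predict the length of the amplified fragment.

47 bp

Scanning the template, TGGCTAGCAG occurs at positions 14–23; this primer anneals to the bottom strand there with its 3' end pointing downstream.
Reverse complement of the reverse primer: AGAGGCA. This occurs on the top strand at positions 54–60.
The product runs from position 14 to position 60, so its length is 60 − 14 + 1 = 47 bp.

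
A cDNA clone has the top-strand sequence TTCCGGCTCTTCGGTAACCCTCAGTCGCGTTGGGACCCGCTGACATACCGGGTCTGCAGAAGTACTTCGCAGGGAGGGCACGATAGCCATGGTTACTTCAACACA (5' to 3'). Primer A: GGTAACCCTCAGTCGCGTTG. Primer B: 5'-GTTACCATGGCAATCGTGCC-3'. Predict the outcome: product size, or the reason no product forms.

Primer B (GTTACCATGGCAATCGTGCC) does not match the top strand, and its reverse complement GGCACGATTGCCATGGTAAC does not match either.
With no annealing site for primer B, no amplification occurs.

No product — primer B has no binding site in the template.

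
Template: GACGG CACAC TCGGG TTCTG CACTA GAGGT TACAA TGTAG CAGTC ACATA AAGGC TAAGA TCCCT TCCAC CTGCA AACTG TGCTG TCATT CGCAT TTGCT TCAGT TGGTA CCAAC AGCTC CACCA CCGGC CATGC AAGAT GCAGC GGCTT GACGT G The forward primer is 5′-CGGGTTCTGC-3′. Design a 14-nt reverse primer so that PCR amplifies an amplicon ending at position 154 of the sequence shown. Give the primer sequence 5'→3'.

5'-CGTCAAGCCGCTGC-3'

The forward primer binds at positions 12–21; the product's 3' end on the top strand is position 154.
The reverse primer anneals to the top strand over positions 141–154, i.e. to GCAGCGGCTTGACG.
Its sequence written 5'→3' is the reverse complement: CGTCAAGCCGCTGC.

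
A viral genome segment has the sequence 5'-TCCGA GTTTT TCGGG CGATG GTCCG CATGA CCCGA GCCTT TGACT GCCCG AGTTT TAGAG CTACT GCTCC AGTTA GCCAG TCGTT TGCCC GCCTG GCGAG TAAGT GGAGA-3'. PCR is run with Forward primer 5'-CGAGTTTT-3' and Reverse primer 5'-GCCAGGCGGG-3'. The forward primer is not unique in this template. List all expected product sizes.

The forward primer CGAGTTTT matches the top strand at positions 3–10, 49–56.
The reverse primer's reverse complement is CCCGCCTGGC, matching at positions 88–97.
Each forward site pairs with the reverse site to give a product ending at position 97: sizes 95, 49 bp.

95 bp, 49 bp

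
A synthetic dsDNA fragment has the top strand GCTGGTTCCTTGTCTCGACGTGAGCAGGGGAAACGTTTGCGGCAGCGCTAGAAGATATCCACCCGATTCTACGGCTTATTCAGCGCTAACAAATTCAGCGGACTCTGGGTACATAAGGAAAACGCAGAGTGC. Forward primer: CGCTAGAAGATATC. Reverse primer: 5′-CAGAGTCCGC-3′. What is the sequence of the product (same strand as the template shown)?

5'-CGCTAGAAGATATCCACCCGATTCTACGGCTTATTCAGCGCTAACAAATTCAGCGGACTCTG-3'

The forward primer matches the template at positions 46–59.
Reverse complement of the reverse primer: GCGGACTCTG. This occurs on the top strand at positions 98–107.
The product is the template from position 46 through 107 (62 bp).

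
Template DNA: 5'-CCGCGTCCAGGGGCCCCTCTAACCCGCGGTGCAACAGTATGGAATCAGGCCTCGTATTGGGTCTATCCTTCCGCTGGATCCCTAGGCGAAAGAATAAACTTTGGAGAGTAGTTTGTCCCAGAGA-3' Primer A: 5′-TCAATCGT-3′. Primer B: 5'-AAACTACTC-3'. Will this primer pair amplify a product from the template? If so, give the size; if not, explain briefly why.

No product — primer A has no binding site in the template.

Primer A (TCAATCGT) does not match the top strand, and its reverse complement ACGATTGA does not match either.
With no annealing site for primer A, no amplification occurs.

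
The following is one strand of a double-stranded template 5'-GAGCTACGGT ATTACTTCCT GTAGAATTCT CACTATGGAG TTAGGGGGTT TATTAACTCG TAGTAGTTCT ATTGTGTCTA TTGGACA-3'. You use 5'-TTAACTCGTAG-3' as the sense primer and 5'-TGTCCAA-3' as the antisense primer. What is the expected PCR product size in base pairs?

Scanning the template, TTAACTCGTAG occurs at positions 53–63; this primer anneals to the bottom strand there with its 3' end pointing downstream.
Reverse complement of the reverse primer: TTGGACA. This occurs on the top strand at positions 81–87.
The product runs from position 53 to position 87, so its length is 87 − 53 + 1 = 35 bp.

35 bp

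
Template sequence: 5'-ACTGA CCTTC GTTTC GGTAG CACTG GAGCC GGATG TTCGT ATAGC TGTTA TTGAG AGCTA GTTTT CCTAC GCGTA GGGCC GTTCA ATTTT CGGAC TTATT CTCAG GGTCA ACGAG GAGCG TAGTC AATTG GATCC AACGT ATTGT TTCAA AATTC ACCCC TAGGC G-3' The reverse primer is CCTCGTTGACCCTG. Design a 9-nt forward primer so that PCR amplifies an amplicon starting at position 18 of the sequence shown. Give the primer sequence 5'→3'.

5'-TAGCACTGG-3'

The reverse primer's reverse complement CAGGGTCAACGAGG matches the template at positions 103–116; the product starts at position 18.
The forward primer is identical to the top strand over positions 18–26: TAGCACTGG.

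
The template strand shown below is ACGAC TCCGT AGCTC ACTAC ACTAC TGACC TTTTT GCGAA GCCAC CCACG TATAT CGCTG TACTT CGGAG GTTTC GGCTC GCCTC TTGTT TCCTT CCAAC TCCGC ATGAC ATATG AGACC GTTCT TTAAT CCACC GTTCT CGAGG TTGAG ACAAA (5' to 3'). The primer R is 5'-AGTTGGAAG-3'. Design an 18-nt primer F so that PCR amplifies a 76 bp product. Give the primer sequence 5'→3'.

5'-TGACCTTTTTGCGAAGCC-3'

The reverse primer's reverse complement CTTCCAACT matches the template at positions 93–101, so the product ends at position 101.
A 76 bp product then starts at position 101 − 76 + 1 = 26.
The forward primer is identical to the top strand there: TGACCTTTTTGCGAAGCC.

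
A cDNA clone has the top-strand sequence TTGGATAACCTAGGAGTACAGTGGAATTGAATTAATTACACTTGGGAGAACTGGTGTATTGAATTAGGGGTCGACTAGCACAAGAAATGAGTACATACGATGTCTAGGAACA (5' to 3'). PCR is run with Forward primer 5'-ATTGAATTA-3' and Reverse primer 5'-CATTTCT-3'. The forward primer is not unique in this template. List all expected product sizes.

The forward primer ATTGAATTA matches the top strand at positions 26–34, 58–66.
The reverse primer's reverse complement is AGAAATG, matching at positions 83–89.
Each forward site pairs with the reverse site to give a product ending at position 89: sizes 64, 32 bp.

64 bp, 32 bp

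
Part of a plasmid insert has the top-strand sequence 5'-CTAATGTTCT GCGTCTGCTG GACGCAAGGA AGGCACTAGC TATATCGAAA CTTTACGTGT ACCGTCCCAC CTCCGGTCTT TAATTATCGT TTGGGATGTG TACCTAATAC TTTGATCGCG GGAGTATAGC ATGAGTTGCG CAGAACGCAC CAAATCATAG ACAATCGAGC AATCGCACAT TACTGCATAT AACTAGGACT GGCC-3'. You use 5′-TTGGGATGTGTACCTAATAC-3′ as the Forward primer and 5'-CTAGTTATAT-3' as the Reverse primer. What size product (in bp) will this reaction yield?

Forward primer TTGGGATGTGTACCTAATAC is found on the top strand at positions 91–110.
Taking the reverse complement of CTAGTTATAT gives ATATAACTAG, found at positions 187–196 on the template; the primer anneals here to the top strand with its 3' end pointing upstream.
The product runs from position 91 to position 196, so its length is 196 − 91 + 1 = 106 bp.

106 bp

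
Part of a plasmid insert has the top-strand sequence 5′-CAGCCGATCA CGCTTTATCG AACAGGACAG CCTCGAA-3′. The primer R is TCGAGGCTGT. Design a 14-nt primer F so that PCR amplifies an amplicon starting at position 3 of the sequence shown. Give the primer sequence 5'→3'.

The reverse primer's reverse complement ACAGCCTCGA matches the template at positions 27–36; the product starts at position 3.
The forward primer is identical to the top strand over positions 3–16: GCCGATCACGCTTT.

5'-GCCGATCACGCTTT-3'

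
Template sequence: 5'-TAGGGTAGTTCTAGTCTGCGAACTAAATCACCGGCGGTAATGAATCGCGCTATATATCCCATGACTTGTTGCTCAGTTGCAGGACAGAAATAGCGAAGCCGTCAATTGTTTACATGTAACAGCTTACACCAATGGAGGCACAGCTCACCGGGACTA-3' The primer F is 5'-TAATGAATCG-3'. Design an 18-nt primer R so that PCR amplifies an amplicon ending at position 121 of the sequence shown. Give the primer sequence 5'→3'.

The forward primer binds at positions 38–47; the product's 3' end on the top strand is position 121.
The reverse primer anneals to the top strand over positions 104–121, i.e. to AATTGTTTACATGTAACA.
Its sequence written 5'→3' is the reverse complement: TGTTACATGTAAACAATT.

5'-TGTTACATGTAAACAATT-3'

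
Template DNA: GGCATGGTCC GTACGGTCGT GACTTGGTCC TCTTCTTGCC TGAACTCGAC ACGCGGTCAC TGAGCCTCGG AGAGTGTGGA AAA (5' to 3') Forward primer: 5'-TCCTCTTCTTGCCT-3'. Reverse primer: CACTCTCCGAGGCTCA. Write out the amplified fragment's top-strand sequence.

5'-TCCTCTTCTTGCCTGAACTCGACACGCGGTCACTGAGCCTCGGAGAGTG-3'

Scanning the template, TCCTCTTCTTGCCT occurs at positions 28–41; this primer anneals to the bottom strand there with its 3' end pointing downstream.
The reverse primer's reverse complement is TGAGCCTCGGAGAGTG, which matches the template at positions 61–76.
The product is the template from position 28 through 76 (49 bp).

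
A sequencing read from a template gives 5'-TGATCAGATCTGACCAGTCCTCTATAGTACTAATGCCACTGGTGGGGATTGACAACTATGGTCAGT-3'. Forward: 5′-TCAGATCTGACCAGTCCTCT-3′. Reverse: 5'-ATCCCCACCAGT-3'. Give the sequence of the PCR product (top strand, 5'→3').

5'-TCAGATCTGACCAGTCCTCTATAGTACTAATGCCACTGGTGGGGAT-3'

Scanning the template, TCAGATCTGACCAGTCCTCT occurs at positions 4–23; this primer anneals to the bottom strand there with its 3' end pointing downstream.
Taking the reverse complement of ATCCCCACCAGT gives ACTGGTGGGGAT, found at positions 38–49 on the template; the primer anneals here to the top strand with its 3' end pointing upstream.
The product is the template from position 4 through 49 (46 bp).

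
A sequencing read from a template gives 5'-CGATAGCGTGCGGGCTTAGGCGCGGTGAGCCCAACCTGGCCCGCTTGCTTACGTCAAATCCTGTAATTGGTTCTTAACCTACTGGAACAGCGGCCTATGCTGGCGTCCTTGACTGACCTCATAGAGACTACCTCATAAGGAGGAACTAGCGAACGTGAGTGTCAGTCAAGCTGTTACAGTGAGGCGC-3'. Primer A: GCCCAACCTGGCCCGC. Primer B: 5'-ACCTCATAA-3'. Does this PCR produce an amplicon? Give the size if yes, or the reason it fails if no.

Primer A (GCCCAACCTGGCCCGC) matches the top strand at positions 29–44 (3' end points downstream).
Primer B (ACCTCATAA) also matches the top strand directly, at positions 130–138 — its reverse complement TTATGAGGT is not present.
Both primers anneal to the bottom strand with 3' ends pointing the same way, so neither can prime synthesis back toward the other.

No product — both primers anneal to the same strand and extend in the same direction.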